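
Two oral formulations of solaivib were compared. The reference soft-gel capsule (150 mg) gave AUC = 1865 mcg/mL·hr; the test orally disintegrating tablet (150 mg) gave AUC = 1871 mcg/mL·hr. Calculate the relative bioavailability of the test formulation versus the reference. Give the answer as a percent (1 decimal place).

F_rel = (AUC_test/D_test) / (AUC_ref/D_ref)
      = (1871/150) / (1865/150)
      = 12.4733 / 12.4333 = 1.0032 = 100.32%

F_rel = 100.3%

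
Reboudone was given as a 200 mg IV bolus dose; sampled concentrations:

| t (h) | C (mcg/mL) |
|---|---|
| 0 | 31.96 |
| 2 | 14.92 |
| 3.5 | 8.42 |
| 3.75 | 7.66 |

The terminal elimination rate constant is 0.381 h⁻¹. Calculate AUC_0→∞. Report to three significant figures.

Trapezoidal AUC_0→3.75:
  [0→2]: (31.96+14.92)/2 × 2 = 46.88
  [2→3.5]: (14.92+8.42)/2 × 1.5 = 17.505
  [3.5→3.75]: (8.42+7.66)/2 × 0.25 = 2.01
  Sum = 66.395 mcg/mL·h
Extrapolated tail: C_last / k_e = 7.66 / 0.381 = 20.105
AUC_0→∞ = 66.395 + 20.105 = 86.5 mcg/mL·h

AUC = 86.5 mcg/mL·h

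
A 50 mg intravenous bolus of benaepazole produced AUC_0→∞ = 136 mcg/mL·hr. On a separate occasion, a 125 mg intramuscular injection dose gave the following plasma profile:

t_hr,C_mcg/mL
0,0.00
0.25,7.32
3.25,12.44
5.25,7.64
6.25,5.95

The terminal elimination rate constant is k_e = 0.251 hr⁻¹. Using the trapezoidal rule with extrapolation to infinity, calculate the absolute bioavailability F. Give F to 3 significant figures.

F = 0.239

Trapezoidal AUC_0→6.25 (intramuscular injection):
  [0→0.25]: (0.00+7.32)/2 × 0.25 = 0.915
  [0.25→3.25]: (7.32+12.44)/2 × 3 = 29.64
  [3.25→5.25]: (12.44+7.64)/2 × 2 = 20.08
  [5.25→6.25]: (7.64+5.95)/2 × 1 = 6.795
  Sum = 57.43 mcg/mL·hr
Tail: C_last/k_e = 5.95/0.251 = 23.705
AUC_0→∞ (intramuscular injection) = 57.43 + 23.705 = 81.135 mcg/mL·hr
F = (AUC_ev/D_ev)/(AUC_iv/D_iv) = (81.135/125)/(136/50) = 0.64908/2.72 = 0.2386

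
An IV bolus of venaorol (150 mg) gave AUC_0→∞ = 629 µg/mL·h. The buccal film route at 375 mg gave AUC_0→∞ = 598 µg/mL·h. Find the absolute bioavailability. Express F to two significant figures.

F = 0.38

F = (AUC_ev / D_ev) / (AUC_iv / D_iv)
  = (598/375) / (629/150)
  = 1.59467 / 4.19333 = 0.3803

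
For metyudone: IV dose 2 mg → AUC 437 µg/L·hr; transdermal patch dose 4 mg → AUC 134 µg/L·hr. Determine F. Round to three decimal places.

F = 0.153

F = (AUC_ev / D_ev) / (AUC_iv / D_iv)
  = (134/4) / (437/2)
  = 33.5 / 218.5 = 0.1533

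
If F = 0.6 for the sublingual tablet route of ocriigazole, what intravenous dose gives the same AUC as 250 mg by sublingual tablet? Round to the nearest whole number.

D_iv = 150 mg

Systemic exposure from an extravascular dose = F × D_ev, so the equivalent IV dose is F × D_ev.
D_iv = F × D_ev = 0.6 × 250 = 150 mg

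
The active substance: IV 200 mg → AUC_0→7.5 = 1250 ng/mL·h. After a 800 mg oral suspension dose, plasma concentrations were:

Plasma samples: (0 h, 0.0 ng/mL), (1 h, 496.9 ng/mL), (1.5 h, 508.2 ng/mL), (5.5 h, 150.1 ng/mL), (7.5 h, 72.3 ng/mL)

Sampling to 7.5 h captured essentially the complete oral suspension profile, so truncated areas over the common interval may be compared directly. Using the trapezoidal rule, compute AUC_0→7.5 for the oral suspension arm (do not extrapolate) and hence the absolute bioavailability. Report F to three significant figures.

Trapezoidal AUC_0→7.5 (oral suspension):
  [0→1]: (0.0+496.9)/2 × 1 = 248.45
  [1→1.5]: (496.9+508.2)/2 × 0.5 = 251.275
  [1.5→5.5]: (508.2+150.1)/2 × 4 = 1316.6
  [5.5→7.5]: (150.1+72.3)/2 × 2 = 222.4
  Sum = 2038.725 ng/mL·h
F = (AUC_ev/D_ev)/(AUC_iv/D_iv) = (2038.725/800)/(1250/200) = 2.54841/6.25 = 0.4077

F = 0.408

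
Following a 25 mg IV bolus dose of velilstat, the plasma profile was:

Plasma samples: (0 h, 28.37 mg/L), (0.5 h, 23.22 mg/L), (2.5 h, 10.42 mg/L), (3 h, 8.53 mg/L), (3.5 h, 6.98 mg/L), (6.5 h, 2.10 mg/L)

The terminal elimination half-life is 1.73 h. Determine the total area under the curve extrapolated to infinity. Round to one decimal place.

Trapezoidal AUC_0→6.5:
  [0→0.5]: (28.37+23.22)/2 × 0.5 = 12.8975
  [0.5→2.5]: (23.22+10.42)/2 × 2 = 33.64
  [2.5→3]: (10.42+8.53)/2 × 0.5 = 4.7375
  [3→3.5]: (8.53+6.98)/2 × 0.5 = 3.8775
  [3.5→6.5]: (6.98+2.10)/2 × 3 = 13.62
  Sum = 68.7725 mg/L·h
k_e = ln2 / t½ = 0.693147 / 1.73 = 0.4007 h^-1
Extrapolated tail: C_last / k_e = 2.10 / 0.4007 = 5.241
AUC_0→∞ = 68.7725 + 5.241 = 74.0135 mg/L·h

AUC = 74.0 mg/L·h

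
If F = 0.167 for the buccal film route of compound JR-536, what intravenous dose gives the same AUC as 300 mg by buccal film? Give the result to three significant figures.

D_iv = 50.1 mg

Systemic exposure from an extravascular dose = F × D_ev, so the equivalent IV dose is F × D_ev.
D_iv = F × D_ev = 0.167 × 300 = 50.1 mg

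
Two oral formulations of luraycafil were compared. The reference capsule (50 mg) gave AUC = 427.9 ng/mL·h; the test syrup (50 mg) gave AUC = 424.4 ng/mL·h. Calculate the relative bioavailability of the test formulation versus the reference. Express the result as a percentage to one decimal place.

F_rel = 99.2%

F_rel = (AUC_test/D_test) / (AUC_ref/D_ref)
      = (424.4/50) / (427.9/50)
      = 8.488 / 8.558 = 0.9918 = 99.18%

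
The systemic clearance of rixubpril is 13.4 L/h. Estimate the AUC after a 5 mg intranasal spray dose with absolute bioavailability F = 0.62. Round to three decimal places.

AUC = 0.231 mg/L·h

AUC_0→∞ = F × Dose / CL
        = 0.62 × 5 / 13.4 = 0.231343 mg/L·h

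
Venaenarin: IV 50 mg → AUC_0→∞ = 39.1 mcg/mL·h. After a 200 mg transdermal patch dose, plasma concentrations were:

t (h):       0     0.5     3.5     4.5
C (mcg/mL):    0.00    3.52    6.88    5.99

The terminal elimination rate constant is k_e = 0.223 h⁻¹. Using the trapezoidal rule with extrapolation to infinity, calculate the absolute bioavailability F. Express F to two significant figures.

Trapezoidal AUC_0→4.5 (transdermal patch):
  [0→0.5]: (0.00+3.52)/2 × 0.5 = 0.88
  [0.5→3.5]: (3.52+6.88)/2 × 3 = 15.6
  [3.5→4.5]: (6.88+5.99)/2 × 1 = 6.435
  Sum = 22.915 mcg/mL·h
Tail: C_last/k_e = 5.99/0.223 = 26.861
AUC_0→∞ (transdermal patch) = 22.915 + 26.861 = 49.776 mcg/mL·h
F = (AUC_ev/D_ev)/(AUC_iv/D_iv) = (49.776/200)/(39.1/50) = 0.24888/0.782 = 0.3183

F = 0.32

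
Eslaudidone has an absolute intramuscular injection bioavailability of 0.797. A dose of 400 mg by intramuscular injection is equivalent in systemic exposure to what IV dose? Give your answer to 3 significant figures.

Systemic exposure from an extravascular dose = F × D_ev, so the equivalent IV dose is F × D_ev.
D_iv = F × D_ev = 0.797 × 400 = 318.8 mg

D_iv = 319 mg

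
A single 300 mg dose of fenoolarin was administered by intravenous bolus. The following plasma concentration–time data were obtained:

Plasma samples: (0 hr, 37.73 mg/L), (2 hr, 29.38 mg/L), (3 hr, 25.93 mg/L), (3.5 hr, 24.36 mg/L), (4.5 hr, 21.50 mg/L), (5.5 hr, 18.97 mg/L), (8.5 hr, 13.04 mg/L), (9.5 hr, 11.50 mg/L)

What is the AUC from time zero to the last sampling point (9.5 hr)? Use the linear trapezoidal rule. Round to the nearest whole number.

AUC = 211 mg/L·hr

Trapezoidal AUC_0→9.5:
  [0→2]: (37.73+29.38)/2 × 2 = 67.11
  [2→3]: (29.38+25.93)/2 × 1 = 27.655
  [3→3.5]: (25.93+24.36)/2 × 0.5 = 12.5725
  [3.5→4.5]: (24.36+21.50)/2 × 1 = 22.93
  [4.5→5.5]: (21.50+18.97)/2 × 1 = 20.235
  [5.5→8.5]: (18.97+13.04)/2 × 3 = 48.015
  [8.5→9.5]: (13.04+11.50)/2 × 1 = 12.27
  Sum = 210.7875 mg/L·hr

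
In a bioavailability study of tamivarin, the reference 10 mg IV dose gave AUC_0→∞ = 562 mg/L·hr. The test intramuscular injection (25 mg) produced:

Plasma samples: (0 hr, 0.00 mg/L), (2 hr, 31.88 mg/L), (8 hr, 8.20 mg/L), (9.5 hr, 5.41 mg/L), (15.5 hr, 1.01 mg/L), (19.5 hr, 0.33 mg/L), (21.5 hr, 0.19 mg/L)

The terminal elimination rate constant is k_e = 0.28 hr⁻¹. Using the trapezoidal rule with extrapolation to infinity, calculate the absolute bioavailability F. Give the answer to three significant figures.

F = 0.132

Trapezoidal AUC_0→21.5 (intramuscular injection):
  [0→2]: (0.00+31.88)/2 × 2 = 31.88
  [2→8]: (31.88+8.20)/2 × 6 = 120.24
  [8→9.5]: (8.20+5.41)/2 × 1.5 = 10.2075
  [9.5→15.5]: (5.41+1.01)/2 × 6 = 19.26
  [15.5→19.5]: (1.01+0.33)/2 × 4 = 2.68
  [19.5→21.5]: (0.33+0.19)/2 × 2 = 0.52
  Sum = 184.7875 mg/L·hr
Tail: C_last/k_e = 0.19/0.28 = 0.679
AUC_0→∞ (intramuscular injection) = 184.7875 + 0.679 = 185.4665 mg/L·hr
F = (AUC_ev/D_ev)/(AUC_iv/D_iv) = (185.4665/25)/(562/10) = 7.41866/56.2 = 0.1320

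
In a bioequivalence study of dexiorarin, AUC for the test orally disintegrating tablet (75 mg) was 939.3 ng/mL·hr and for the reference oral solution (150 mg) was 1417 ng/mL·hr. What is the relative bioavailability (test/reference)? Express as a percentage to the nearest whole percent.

F_rel = (AUC_test/D_test) / (AUC_ref/D_ref)
      = (939.3/75) / (1417/150)
      = 12.524 / 9.44667 = 1.3258 = 132.58%

F_rel = 133%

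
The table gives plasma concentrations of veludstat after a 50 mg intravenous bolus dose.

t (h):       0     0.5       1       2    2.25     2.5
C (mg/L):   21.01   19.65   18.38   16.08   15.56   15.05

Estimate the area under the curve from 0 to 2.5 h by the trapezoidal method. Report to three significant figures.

AUC = 44.7 mg/L·h

Trapezoidal AUC_0→2.5:
  [0→0.5]: (21.01+19.65)/2 × 0.5 = 10.165
  [0.5→1]: (19.65+18.38)/2 × 0.5 = 9.5075
  [1→2]: (18.38+16.08)/2 × 1 = 17.23
  [2→2.25]: (16.08+15.56)/2 × 0.25 = 3.955
  [2.25→2.5]: (15.56+15.05)/2 × 0.25 = 3.82625
  Sum = 44.68375 mg/L·h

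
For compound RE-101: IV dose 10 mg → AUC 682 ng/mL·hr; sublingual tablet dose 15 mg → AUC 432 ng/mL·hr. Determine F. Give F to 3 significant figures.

F = (AUC_ev / D_ev) / (AUC_iv / D_iv)
  = (432/15) / (682/10)
  = 28.8 / 68.2 = 0.4223

F = 0.422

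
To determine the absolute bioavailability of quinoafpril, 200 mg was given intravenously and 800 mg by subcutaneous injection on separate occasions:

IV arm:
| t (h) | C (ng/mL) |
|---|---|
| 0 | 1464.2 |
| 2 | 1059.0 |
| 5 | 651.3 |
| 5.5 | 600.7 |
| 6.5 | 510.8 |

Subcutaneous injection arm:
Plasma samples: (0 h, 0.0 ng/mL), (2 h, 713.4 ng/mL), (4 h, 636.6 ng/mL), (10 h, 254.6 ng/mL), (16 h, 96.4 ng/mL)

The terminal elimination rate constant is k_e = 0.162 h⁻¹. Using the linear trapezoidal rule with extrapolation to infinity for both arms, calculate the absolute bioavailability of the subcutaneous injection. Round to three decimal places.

F = 0.175

Trapezoidal AUC_0→6.5 (IV):
  [0→2]: (1464.2+1059.0)/2 × 2 = 2523.2
  [2→5]: (1059.0+651.3)/2 × 3 = 2565.45
  [5→5.5]: (651.3+600.7)/2 × 0.5 = 313.0
  [5.5→6.5]: (600.7+510.8)/2 × 1 = 555.75
  Sum = 5957.4 ng/mL·h
IV tail: 510.8/0.162 = 3153.086; AUC_iv,0→∞ = 5957.4 + 3153.086 = 9110.486 ng/mL·h
Trapezoidal AUC_0→16 (subcutaneous injection):
  [0→2]: (0.0+713.4)/2 × 2 = 713.4
  [2→4]: (713.4+636.6)/2 × 2 = 1350.0
  [4→10]: (636.6+254.6)/2 × 6 = 2673.6
  [10→16]: (254.6+96.4)/2 × 6 = 1053.0
  Sum = 5790.0 ng/mL·h
subcutaneous injection tail: 96.4/0.162 = 595.062; AUC_ev,0→∞ = 5790.0 + 595.062 = 6385.062 ng/mL·h
F = (AUC_ev/D_ev)/(AUC_iv/D_iv) = (6385.062/800)/(9110.486/200) = 7.9813275/45.55243 = 0.1752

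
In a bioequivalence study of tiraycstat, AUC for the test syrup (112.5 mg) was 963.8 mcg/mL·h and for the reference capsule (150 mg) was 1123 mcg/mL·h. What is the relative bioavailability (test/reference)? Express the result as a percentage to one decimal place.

F_rel = (AUC_test/D_test) / (AUC_ref/D_ref)
      = (963.8/112.5) / (1123/150)
      = 8.56711 / 7.48667 = 1.1443 = 114.43%

F_rel = 114.4%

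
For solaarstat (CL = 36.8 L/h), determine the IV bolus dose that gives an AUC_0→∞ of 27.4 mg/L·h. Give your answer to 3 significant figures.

Dose = 1010 mg

Dose_iv = CL × AUC_0→∞
     = 36.8 × 27.4 = 1008.32 mg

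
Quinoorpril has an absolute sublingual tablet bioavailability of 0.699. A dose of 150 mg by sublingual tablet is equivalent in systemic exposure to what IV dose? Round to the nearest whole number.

Systemic exposure from an extravascular dose = F × D_ev, so the equivalent IV dose is F × D_ev.
D_iv = F × D_ev = 0.699 × 150 = 104.85 mg

D_iv = 105 mg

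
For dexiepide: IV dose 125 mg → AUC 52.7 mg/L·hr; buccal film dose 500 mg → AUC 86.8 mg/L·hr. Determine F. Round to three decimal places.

F = 0.412

F = (AUC_ev / D_ev) / (AUC_iv / D_iv)
  = (86.8/500) / (52.7/125)
  = 0.1736 / 0.4216 = 0.4118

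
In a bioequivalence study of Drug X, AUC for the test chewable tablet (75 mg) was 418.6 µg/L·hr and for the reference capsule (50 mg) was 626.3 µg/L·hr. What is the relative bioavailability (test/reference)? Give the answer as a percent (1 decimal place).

F_rel = (AUC_test/D_test) / (AUC_ref/D_ref)
      = (418.6/75) / (626.3/50)
      = 5.58133 / 12.526 = 0.4456 = 44.56%

F_rel = 44.6%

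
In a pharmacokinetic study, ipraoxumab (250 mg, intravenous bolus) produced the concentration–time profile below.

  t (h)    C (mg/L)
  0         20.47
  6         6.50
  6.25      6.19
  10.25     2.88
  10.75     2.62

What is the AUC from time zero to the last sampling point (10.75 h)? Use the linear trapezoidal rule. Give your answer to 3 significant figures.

Trapezoidal AUC_0→10.75:
  [0→6]: (20.47+6.50)/2 × 6 = 80.91
  [6→6.25]: (6.50+6.19)/2 × 0.25 = 1.58625
  [6.25→10.25]: (6.19+2.88)/2 × 4 = 18.14
  [10.25→10.75]: (2.88+2.62)/2 × 0.5 = 1.375
  Sum = 102.01125 mg/L·h

AUC = 102 mg/L·h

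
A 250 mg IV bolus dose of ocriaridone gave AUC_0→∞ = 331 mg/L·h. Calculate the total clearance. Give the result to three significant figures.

CL = Dose_iv / AUC_0→∞
   = 250 / 331 = 0.755287 L/h

CL = 0.755 L/h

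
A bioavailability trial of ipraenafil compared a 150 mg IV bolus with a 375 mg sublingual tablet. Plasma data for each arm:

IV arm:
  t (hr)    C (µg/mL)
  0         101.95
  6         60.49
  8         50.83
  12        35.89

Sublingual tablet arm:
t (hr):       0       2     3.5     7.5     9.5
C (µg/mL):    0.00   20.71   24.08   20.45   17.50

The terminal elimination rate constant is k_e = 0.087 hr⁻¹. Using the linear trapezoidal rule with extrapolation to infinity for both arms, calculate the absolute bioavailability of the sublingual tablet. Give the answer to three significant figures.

Trapezoidal AUC_0→12 (IV):
  [0→6]: (101.95+60.49)/2 × 6 = 487.32
  [6→8]: (60.49+50.83)/2 × 2 = 111.32
  [8→12]: (50.83+35.89)/2 × 4 = 173.44
  Sum = 772.08 µg/mL·hr
IV tail: 35.89/0.087 = 412.529; AUC_iv,0→∞ = 772.08 + 412.529 = 1184.609 µg/mL·hr
Trapezoidal AUC_0→9.5 (sublingual tablet):
  [0→2]: (0.00+20.71)/2 × 2 = 20.71
  [2→3.5]: (20.71+24.08)/2 × 1.5 = 33.5925
  [3.5→7.5]: (24.08+20.45)/2 × 4 = 89.06
  [7.5→9.5]: (20.45+17.50)/2 × 2 = 37.95
  Sum = 181.3125 µg/mL·hr
sublingual tablet tail: 17.50/0.087 = 201.149; AUC_ev,0→∞ = 181.3125 + 201.149 = 382.4615 µg/mL·hr
F = (AUC_ev/D_ev)/(AUC_iv/D_iv) = (382.4615/375)/(1184.609/150) = 1.0199/7.89739 = 0.1291

F = 0.129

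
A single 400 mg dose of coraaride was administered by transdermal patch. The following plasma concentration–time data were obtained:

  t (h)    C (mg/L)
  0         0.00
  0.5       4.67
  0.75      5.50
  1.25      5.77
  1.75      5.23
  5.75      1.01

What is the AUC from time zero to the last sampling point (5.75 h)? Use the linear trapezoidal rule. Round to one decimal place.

Trapezoidal AUC_0→5.75:
  [0→0.5]: (0.00+4.67)/2 × 0.5 = 1.1675
  [0.5→0.75]: (4.67+5.50)/2 × 0.25 = 1.27125
  [0.75→1.25]: (5.50+5.77)/2 × 0.5 = 2.8175
  [1.25→1.75]: (5.77+5.23)/2 × 0.5 = 2.75
  [1.75→5.75]: (5.23+1.01)/2 × 4 = 12.48
  Sum = 20.48625 mg/L·h

AUC = 20.5 mg/L·h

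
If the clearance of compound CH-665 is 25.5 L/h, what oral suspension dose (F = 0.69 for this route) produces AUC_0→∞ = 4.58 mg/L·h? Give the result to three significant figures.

Dose = CL × AUC_0→∞ / F
     = 25.5 × 4.58 / 0.69 = 169.261 mg

Dose = 169 mg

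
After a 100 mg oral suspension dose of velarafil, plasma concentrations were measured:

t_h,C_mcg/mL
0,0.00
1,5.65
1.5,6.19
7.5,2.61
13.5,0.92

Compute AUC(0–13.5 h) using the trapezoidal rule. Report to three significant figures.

Trapezoidal AUC_0→13.5:
  [0→1]: (0.00+5.65)/2 × 1 = 2.825
  [1→1.5]: (5.65+6.19)/2 × 0.5 = 2.96
  [1.5→7.5]: (6.19+2.61)/2 × 6 = 26.4
  [7.5→13.5]: (2.61+0.92)/2 × 6 = 10.59
  Sum = 42.775 mcg/mL·h

AUC = 42.8 mcg/mL·h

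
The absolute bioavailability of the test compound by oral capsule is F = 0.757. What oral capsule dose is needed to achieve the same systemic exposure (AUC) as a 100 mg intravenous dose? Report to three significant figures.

D_oral = 132 mg

For equal systemic exposure: F × D_ev = D_iv
D_ev = D_iv / F = 100 / 0.757 = 132.1 mg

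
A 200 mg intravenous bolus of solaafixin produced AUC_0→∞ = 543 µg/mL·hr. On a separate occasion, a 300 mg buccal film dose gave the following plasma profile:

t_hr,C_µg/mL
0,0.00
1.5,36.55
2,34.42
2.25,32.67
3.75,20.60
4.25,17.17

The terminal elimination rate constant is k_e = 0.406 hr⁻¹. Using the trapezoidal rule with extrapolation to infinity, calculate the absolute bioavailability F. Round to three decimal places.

F = 0.178

Trapezoidal AUC_0→4.25 (buccal film):
  [0→1.5]: (0.00+36.55)/2 × 1.5 = 27.4125
  [1.5→2]: (36.55+34.42)/2 × 0.5 = 17.7425
  [2→2.25]: (34.42+32.67)/2 × 0.25 = 8.38625
  [2.25→3.75]: (32.67+20.60)/2 × 1.5 = 39.9525
  [3.75→4.25]: (20.60+17.17)/2 × 0.5 = 9.4425
  Sum = 102.93625 µg/mL·hr
Tail: C_last/k_e = 17.17/0.406 = 42.291
AUC_0→∞ (buccal film) = 102.93625 + 42.291 = 145.22725 µg/mL·hr
F = (AUC_ev/D_ev)/(AUC_iv/D_iv) = (145.22725/300)/(543/200) = 0.484091/2.715 = 0.1783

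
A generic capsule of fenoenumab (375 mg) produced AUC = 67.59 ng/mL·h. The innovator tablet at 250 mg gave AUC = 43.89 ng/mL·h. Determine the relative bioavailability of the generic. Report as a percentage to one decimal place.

F_rel = (AUC_test/D_test) / (AUC_ref/D_ref)
      = (67.59/375) / (43.89/250)
      = 0.18024 / 0.17556 = 1.0267 = 102.67%

F_rel = 102.7%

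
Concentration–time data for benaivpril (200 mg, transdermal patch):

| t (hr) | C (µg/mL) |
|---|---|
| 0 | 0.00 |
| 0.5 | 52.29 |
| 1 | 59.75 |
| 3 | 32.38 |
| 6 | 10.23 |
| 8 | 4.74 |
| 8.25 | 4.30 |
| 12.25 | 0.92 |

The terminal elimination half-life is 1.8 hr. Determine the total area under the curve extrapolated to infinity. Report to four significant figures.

Trapezoidal AUC_0→12.25:
  [0→0.5]: (0.00+52.29)/2 × 0.5 = 13.0725
  [0.5→1]: (52.29+59.75)/2 × 0.5 = 28.01
  [1→3]: (59.75+32.38)/2 × 2 = 92.13
  [3→6]: (32.38+10.23)/2 × 3 = 63.915
  [6→8]: (10.23+4.74)/2 × 2 = 14.97
  [8→8.25]: (4.74+4.30)/2 × 0.25 = 1.13
  [8.25→12.25]: (4.30+0.92)/2 × 4 = 10.44
  Sum = 223.6675 µg/mL·hr
k_e = ln2 / t½ = 0.693147 / 1.8 = 0.3851 hr^-1
Extrapolated tail: C_last / k_e = 0.92 / 0.3851 = 2.389
AUC_0→∞ = 223.6675 + 2.389 = 226.0565 µg/mL·hr

AUC = 226.1 µg/mL·hr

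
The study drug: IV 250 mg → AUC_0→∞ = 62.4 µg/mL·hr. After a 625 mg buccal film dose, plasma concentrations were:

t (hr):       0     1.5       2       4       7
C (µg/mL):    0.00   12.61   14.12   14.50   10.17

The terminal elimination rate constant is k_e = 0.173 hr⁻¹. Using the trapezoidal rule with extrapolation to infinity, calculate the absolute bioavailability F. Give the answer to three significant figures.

Trapezoidal AUC_0→7 (buccal film):
  [0→1.5]: (0.00+12.61)/2 × 1.5 = 9.4575
  [1.5→2]: (12.61+14.12)/2 × 0.5 = 6.6825
  [2→4]: (14.12+14.50)/2 × 2 = 28.62
  [4→7]: (14.50+10.17)/2 × 3 = 37.005
  Sum = 81.765 µg/mL·hr
Tail: C_last/k_e = 10.17/0.173 = 58.786
AUC_0→∞ (buccal film) = 81.765 + 58.786 = 140.551 µg/mL·hr
F = (AUC_ev/D_ev)/(AUC_iv/D_iv) = (140.551/625)/(62.4/250) = 0.2248816/0.2496 = 0.9010

F = 0.901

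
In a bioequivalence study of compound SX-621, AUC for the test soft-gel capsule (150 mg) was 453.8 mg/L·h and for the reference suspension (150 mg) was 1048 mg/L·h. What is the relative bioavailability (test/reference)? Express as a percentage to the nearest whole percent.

F_rel = 43%

F_rel = (AUC_test/D_test) / (AUC_ref/D_ref)
      = (453.8/150) / (1048/150)
      = 3.02533 / 6.98667 = 0.4330 = 43.30%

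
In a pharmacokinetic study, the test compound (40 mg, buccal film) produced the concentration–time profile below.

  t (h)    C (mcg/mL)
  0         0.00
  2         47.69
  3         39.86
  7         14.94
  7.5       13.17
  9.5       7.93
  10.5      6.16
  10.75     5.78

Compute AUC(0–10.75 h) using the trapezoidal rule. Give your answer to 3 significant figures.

AUC = 238 mcg/mL·h

Trapezoidal AUC_0→10.75:
  [0→2]: (0.00+47.69)/2 × 2 = 47.69
  [2→3]: (47.69+39.86)/2 × 1 = 43.775
  [3→7]: (39.86+14.94)/2 × 4 = 109.6
  [7→7.5]: (14.94+13.17)/2 × 0.5 = 7.0275
  [7.5→9.5]: (13.17+7.93)/2 × 2 = 21.1
  [9.5→10.5]: (7.93+6.16)/2 × 1 = 7.045
  [10.5→10.75]: (6.16+5.78)/2 × 0.25 = 1.4925
  Sum = 237.73 mcg/mL·h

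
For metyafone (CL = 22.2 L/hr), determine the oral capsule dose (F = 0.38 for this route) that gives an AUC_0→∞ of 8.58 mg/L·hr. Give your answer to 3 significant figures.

Dose = 501 mg

Dose = CL × AUC_0→∞ / F
     = 22.2 × 8.58 / 0.38 = 501.253 mg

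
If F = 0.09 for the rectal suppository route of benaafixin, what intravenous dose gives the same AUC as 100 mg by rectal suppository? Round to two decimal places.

Systemic exposure from an extravascular dose = F × D_ev, so the equivalent IV dose is F × D_ev.
D_iv = F × D_ev = 0.09 × 100 = 9 mg

D_iv = 9.00 mg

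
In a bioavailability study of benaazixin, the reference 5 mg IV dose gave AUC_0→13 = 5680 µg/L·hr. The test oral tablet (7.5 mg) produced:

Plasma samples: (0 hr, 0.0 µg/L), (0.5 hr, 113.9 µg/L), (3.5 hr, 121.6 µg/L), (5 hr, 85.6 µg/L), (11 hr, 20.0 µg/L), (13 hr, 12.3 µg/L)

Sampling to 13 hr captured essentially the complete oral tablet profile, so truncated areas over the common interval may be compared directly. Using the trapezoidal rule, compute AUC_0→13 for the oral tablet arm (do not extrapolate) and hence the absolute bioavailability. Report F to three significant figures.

Trapezoidal AUC_0→13 (oral tablet):
  [0→0.5]: (0.0+113.9)/2 × 0.5 = 28.475
  [0.5→3.5]: (113.9+121.6)/2 × 3 = 353.25
  [3.5→5]: (121.6+85.6)/2 × 1.5 = 155.4
  [5→11]: (85.6+20.0)/2 × 6 = 316.8
  [11→13]: (20.0+12.3)/2 × 2 = 32.3
  Sum = 886.225 µg/L·hr
F = (AUC_ev/D_ev)/(AUC_iv/D_iv) = (886.225/7.5)/(5680/5) = 118.163/1136 = 0.1040

F = 0.104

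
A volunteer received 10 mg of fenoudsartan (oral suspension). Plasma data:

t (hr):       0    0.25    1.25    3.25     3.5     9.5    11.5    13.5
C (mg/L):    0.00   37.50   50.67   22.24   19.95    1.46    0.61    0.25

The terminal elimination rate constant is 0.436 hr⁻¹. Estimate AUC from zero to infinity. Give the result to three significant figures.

AUC = 195 mg/L·hr

Trapezoidal AUC_0→13.5:
  [0→0.25]: (0.00+37.50)/2 × 0.25 = 4.6875
  [0.25→1.25]: (37.50+50.67)/2 × 1 = 44.085
  [1.25→3.25]: (50.67+22.24)/2 × 2 = 72.91
  [3.25→3.5]: (22.24+19.95)/2 × 0.25 = 5.27375
  [3.5→9.5]: (19.95+1.46)/2 × 6 = 64.23
  [9.5→11.5]: (1.46+0.61)/2 × 2 = 2.07
  [11.5→13.5]: (0.61+0.25)/2 × 2 = 0.86
  Sum = 194.11625 mg/L·hr
Extrapolated tail: C_last / k_e = 0.25 / 0.436 = 0.573
AUC_0→∞ = 194.11625 + 0.573 = 194.68925 mg/L·hr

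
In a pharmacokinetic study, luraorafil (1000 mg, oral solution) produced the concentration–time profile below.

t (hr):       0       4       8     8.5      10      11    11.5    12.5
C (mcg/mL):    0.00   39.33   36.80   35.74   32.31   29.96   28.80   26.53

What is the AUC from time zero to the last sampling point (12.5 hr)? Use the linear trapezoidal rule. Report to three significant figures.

Trapezoidal AUC_0→12.5:
  [0→4]: (0.00+39.33)/2 × 4 = 78.66
  [4→8]: (39.33+36.80)/2 × 4 = 152.26
  [8→8.5]: (36.80+35.74)/2 × 0.5 = 18.135
  [8.5→10]: (35.74+32.31)/2 × 1.5 = 51.0375
  [10→11]: (32.31+29.96)/2 × 1 = 31.135
  [11→11.5]: (29.96+28.80)/2 × 0.5 = 14.69
  [11.5→12.5]: (28.80+26.53)/2 × 1 = 27.665
  Sum = 373.5825 mcg/mL·hr

AUC = 374 mcg/mL·hr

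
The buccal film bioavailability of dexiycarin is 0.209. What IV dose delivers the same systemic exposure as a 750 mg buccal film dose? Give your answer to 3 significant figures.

D_iv = 157 mg

Systemic exposure from an extravascular dose = F × D_ev, so the equivalent IV dose is F × D_ev.
D_iv = F × D_ev = 0.209 × 750 = 156.75 mg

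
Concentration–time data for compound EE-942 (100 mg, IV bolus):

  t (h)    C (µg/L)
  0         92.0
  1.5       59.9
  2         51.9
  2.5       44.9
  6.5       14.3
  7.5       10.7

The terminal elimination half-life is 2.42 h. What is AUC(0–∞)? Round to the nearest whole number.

AUC = 334 µg/L·h

Trapezoidal AUC_0→7.5:
  [0→1.5]: (92.0+59.9)/2 × 1.5 = 113.925
  [1.5→2]: (59.9+51.9)/2 × 0.5 = 27.95
  [2→2.5]: (51.9+44.9)/2 × 0.5 = 24.2
  [2.5→6.5]: (44.9+14.3)/2 × 4 = 118.4
  [6.5→7.5]: (14.3+10.7)/2 × 1 = 12.5
  Sum = 296.975 µg/L·h
k_e = ln2 / t½ = 0.693147 / 2.42 = 0.2864 h^-1
Extrapolated tail: C_last / k_e = 10.7 / 0.2864 = 37.360
AUC_0→∞ = 296.975 + 37.360 = 334.335 µg/L·h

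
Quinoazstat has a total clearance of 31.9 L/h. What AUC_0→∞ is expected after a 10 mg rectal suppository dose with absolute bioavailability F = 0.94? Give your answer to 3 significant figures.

AUC_0→∞ = F × Dose / CL
        = 0.94 × 10 / 31.9 = 0.294671 mg/L·h

AUC = 0.295 mg/L·h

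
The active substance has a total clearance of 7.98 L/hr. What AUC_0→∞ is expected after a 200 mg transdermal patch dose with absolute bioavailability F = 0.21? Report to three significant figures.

AUC_0→∞ = F × Dose / CL
        = 0.21 × 200 / 7.98 = 5.26316 mg/L·hr

AUC = 5.26 mg/L·hr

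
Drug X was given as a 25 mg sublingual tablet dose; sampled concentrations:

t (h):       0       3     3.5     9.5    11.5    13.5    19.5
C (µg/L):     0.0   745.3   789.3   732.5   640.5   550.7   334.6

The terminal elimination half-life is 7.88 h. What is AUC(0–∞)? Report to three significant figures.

Trapezoidal AUC_0→19.5:
  [0→3]: (0.0+745.3)/2 × 3 = 1117.95
  [3→3.5]: (745.3+789.3)/2 × 0.5 = 383.65
  [3.5→9.5]: (789.3+732.5)/2 × 6 = 4565.4
  [9.5→11.5]: (732.5+640.5)/2 × 2 = 1373.0
  [11.5→13.5]: (640.5+550.7)/2 × 2 = 1191.2
  [13.5→19.5]: (550.7+334.6)/2 × 6 = 2655.9
  Sum = 11287.1 µg/L·h
k_e = ln2 / t½ = 0.693147 / 7.88 = 0.0880 h^-1
Extrapolated tail: C_last / k_e = 334.6 / 0.088 = 3802.273
AUC_0→∞ = 11287.1 + 3802.273 = 15089.373 µg/L·h

AUC = 15100 µg/L·h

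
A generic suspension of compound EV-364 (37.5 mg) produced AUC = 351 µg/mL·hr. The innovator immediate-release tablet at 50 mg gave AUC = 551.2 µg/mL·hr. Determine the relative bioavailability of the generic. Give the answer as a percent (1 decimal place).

F_rel = 84.9%

F_rel = (AUC_test/D_test) / (AUC_ref/D_ref)
      = (351/37.5) / (551.2/50)
      = 9.36 / 11.024 = 0.8491 = 84.91%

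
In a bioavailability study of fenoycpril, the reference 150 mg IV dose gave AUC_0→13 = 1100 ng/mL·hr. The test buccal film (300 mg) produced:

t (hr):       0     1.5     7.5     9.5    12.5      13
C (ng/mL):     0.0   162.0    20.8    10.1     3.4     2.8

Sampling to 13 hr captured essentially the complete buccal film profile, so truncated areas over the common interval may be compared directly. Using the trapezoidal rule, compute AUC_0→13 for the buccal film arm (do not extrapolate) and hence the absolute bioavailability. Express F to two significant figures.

Trapezoidal AUC_0→13 (buccal film):
  [0→1.5]: (0.0+162.0)/2 × 1.5 = 121.5
  [1.5→7.5]: (162.0+20.8)/2 × 6 = 548.4
  [7.5→9.5]: (20.8+10.1)/2 × 2 = 30.9
  [9.5→12.5]: (10.1+3.4)/2 × 3 = 20.25
  [12.5→13]: (3.4+2.8)/2 × 0.5 = 1.55
  Sum = 722.6 ng/mL·hr
F = (AUC_ev/D_ev)/(AUC_iv/D_iv) = (722.6/300)/(1100/150) = 2.40867/7.33333 = 0.3285

F = 0.33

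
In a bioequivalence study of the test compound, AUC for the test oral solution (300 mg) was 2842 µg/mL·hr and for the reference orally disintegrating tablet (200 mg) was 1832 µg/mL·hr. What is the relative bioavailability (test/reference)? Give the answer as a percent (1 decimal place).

F_rel = 103.4%

F_rel = (AUC_test/D_test) / (AUC_ref/D_ref)
      = (2842/300) / (1832/200)
      = 9.47333 / 9.16 = 1.0342 = 103.42%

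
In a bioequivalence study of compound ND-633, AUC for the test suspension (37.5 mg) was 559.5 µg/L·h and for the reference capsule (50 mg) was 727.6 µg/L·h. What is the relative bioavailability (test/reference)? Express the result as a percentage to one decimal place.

F_rel = 102.5%

F_rel = (AUC_test/D_test) / (AUC_ref/D_ref)
      = (559.5/37.5) / (727.6/50)
      = 14.92 / 14.552 = 1.0253 = 102.53%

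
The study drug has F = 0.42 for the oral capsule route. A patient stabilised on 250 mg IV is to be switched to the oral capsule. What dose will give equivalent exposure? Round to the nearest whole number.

For equal systemic exposure: F × D_ev = D_iv
D_ev = D_iv / F = 250 / 0.42 = 595.238 mg

D_oral = 595 mg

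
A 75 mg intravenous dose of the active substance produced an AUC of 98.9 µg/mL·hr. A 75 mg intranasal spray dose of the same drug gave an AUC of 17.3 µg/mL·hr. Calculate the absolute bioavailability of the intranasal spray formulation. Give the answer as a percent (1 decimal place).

F = (AUC_ev / D_ev) / (AUC_iv / D_iv)
  = (17.3/75) / (98.9/75)
  = 0.230667 / 1.31867 = 0.1749
  = 17.49%

F = 17.5%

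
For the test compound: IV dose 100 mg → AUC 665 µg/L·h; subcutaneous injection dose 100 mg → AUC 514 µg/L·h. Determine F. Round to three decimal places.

F = (AUC_ev / D_ev) / (AUC_iv / D_iv)
  = (514/100) / (665/100)
  = 5.14 / 6.65 = 0.7729

F = 0.773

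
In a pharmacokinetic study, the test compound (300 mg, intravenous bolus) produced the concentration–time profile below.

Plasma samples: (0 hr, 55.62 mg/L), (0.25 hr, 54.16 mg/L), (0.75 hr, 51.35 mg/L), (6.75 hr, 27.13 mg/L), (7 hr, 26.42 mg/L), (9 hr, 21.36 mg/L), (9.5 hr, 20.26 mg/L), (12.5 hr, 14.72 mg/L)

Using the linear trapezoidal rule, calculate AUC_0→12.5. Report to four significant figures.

Trapezoidal AUC_0→12.5:
  [0→0.25]: (55.62+54.16)/2 × 0.25 = 13.7225
  [0.25→0.75]: (54.16+51.35)/2 × 0.5 = 26.3775
  [0.75→6.75]: (51.35+27.13)/2 × 6 = 235.44
  [6.75→7]: (27.13+26.42)/2 × 0.25 = 6.69375
  [7→9]: (26.42+21.36)/2 × 2 = 47.78
  [9→9.5]: (21.36+20.26)/2 × 0.5 = 10.405
  [9.5→12.5]: (20.26+14.72)/2 × 3 = 52.47
  Sum = 392.88875 mg/L·hr

AUC = 392.9 mg/L·hr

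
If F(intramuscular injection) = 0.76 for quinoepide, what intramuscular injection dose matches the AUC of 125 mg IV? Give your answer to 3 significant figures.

D_intramuscular = 164 mg

For equal systemic exposure: F × D_ev = D_iv
D_ev = D_iv / F = 125 / 0.76 = 164.474 mg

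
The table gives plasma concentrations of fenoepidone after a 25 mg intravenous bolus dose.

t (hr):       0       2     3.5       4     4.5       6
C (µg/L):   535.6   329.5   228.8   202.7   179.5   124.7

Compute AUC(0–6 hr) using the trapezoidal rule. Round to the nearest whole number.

Trapezoidal AUC_0→6:
  [0→2]: (535.6+329.5)/2 × 2 = 865.1
  [2→3.5]: (329.5+228.8)/2 × 1.5 = 418.725
  [3.5→4]: (228.8+202.7)/2 × 0.5 = 107.875
  [4→4.5]: (202.7+179.5)/2 × 0.5 = 95.55
  [4.5→6]: (179.5+124.7)/2 × 1.5 = 228.15
  Sum = 1715.4 µg/L·hr

AUC = 1715 µg/L·hr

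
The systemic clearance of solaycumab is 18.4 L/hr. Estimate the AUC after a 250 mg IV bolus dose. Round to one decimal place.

AUC = 13.6 mg/L·hr

AUC_0→∞ = Dose_iv / CL
        = 250 / 18.4 = 13.587 mg/L·hr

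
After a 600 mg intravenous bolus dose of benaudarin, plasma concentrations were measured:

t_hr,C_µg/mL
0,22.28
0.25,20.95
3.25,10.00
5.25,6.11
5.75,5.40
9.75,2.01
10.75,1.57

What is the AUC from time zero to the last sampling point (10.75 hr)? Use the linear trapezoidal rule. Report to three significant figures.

AUC = 87.4 µg/mL·hr

Trapezoidal AUC_0→10.75:
  [0→0.25]: (22.28+20.95)/2 × 0.25 = 5.40375
  [0.25→3.25]: (20.95+10.00)/2 × 3 = 46.425
  [3.25→5.25]: (10.00+6.11)/2 × 2 = 16.11
  [5.25→5.75]: (6.11+5.40)/2 × 0.5 = 2.8775
  [5.75→9.75]: (5.40+2.01)/2 × 4 = 14.82
  [9.75→10.75]: (2.01+1.57)/2 × 1 = 1.79
  Sum = 87.42625 µg/mL·hr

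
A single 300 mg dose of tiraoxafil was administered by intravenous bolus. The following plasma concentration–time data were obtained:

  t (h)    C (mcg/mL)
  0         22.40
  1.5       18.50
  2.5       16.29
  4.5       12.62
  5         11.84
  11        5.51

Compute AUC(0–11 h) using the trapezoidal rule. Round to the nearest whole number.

AUC = 135 mcg/mL·h

Trapezoidal AUC_0→11:
  [0→1.5]: (22.40+18.50)/2 × 1.5 = 30.675
  [1.5→2.5]: (18.50+16.29)/2 × 1 = 17.395
  [2.5→4.5]: (16.29+12.62)/2 × 2 = 28.91
  [4.5→5]: (12.62+11.84)/2 × 0.5 = 6.115
  [5→11]: (11.84+5.51)/2 × 6 = 52.05
  Sum = 135.145 mcg/mL·h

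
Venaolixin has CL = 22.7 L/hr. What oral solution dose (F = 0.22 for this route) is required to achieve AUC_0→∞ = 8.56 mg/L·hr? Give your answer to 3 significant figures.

Dose = CL × AUC_0→∞ / F
     = 22.7 × 8.56 / 0.22 = 883.236 mg

Dose = 883 mg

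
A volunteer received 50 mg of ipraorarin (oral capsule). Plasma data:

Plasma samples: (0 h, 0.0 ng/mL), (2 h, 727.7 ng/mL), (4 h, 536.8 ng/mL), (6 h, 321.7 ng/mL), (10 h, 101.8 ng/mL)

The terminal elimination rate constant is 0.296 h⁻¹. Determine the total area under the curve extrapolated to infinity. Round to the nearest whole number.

Trapezoidal AUC_0→10:
  [0→2]: (0.0+727.7)/2 × 2 = 727.7
  [2→4]: (727.7+536.8)/2 × 2 = 1264.5
  [4→6]: (536.8+321.7)/2 × 2 = 858.5
  [6→10]: (321.7+101.8)/2 × 4 = 847.0
  Sum = 3697.7 ng/mL·h
Extrapolated tail: C_last / k_e = 101.8 / 0.296 = 343.919
AUC_0→∞ = 3697.7 + 343.919 = 4041.619 ng/mL·h

AUC = 4042 ng/mL·h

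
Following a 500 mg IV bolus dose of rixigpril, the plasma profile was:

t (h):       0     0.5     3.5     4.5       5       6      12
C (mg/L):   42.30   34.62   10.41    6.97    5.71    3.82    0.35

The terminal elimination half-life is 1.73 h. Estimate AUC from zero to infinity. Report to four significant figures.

Trapezoidal AUC_0→12:
  [0→0.5]: (42.30+34.62)/2 × 0.5 = 19.23
  [0.5→3.5]: (34.62+10.41)/2 × 3 = 67.545
  [3.5→4.5]: (10.41+6.97)/2 × 1 = 8.69
  [4.5→5]: (6.97+5.71)/2 × 0.5 = 3.17
  [5→6]: (5.71+3.82)/2 × 1 = 4.765
  [6→12]: (3.82+0.35)/2 × 6 = 12.51
  Sum = 115.91 mg/L·h
k_e = ln2 / t½ = 0.693147 / 1.73 = 0.4007 h^-1
Extrapolated tail: C_last / k_e = 0.35 / 0.4007 = 0.873
AUC_0→∞ = 115.91 + 0.873 = 116.783 mg/L·h

AUC = 116.8 mg/L·h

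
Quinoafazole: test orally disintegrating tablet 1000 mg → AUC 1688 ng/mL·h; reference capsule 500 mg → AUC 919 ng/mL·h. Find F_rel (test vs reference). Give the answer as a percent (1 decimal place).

F_rel = 91.8%

F_rel = (AUC_test/D_test) / (AUC_ref/D_ref)
      = (1688/1000) / (919/500)
      = 1.688 / 1.838 = 0.9184 = 91.84%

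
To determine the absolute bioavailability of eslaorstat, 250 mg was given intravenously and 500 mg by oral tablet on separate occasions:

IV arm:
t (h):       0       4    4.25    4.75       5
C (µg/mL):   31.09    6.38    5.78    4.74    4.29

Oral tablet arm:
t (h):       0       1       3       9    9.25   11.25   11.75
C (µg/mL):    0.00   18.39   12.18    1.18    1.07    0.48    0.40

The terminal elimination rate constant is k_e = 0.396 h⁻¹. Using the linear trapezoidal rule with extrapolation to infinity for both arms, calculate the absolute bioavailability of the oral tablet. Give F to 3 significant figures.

Trapezoidal AUC_0→5 (IV):
  [0→4]: (31.09+6.38)/2 × 4 = 74.94
  [4→4.25]: (6.38+5.78)/2 × 0.25 = 1.52
  [4.25→4.75]: (5.78+4.74)/2 × 0.5 = 2.63
  [4.75→5]: (4.74+4.29)/2 × 0.25 = 1.12875
  Sum = 80.21875 µg/mL·h
IV tail: 4.29/0.396 = 10.833; AUC_iv,0→∞ = 80.21875 + 10.833 = 91.05175 µg/mL·h
Trapezoidal AUC_0→11.75 (oral tablet):
  [0→1]: (0.00+18.39)/2 × 1 = 9.195
  [1→3]: (18.39+12.18)/2 × 2 = 30.57
  [3→9]: (12.18+1.18)/2 × 6 = 40.08
  [9→9.25]: (1.18+1.07)/2 × 0.25 = 0.28125
  [9.25→11.25]: (1.07+0.48)/2 × 2 = 1.55
  [11.25→11.75]: (0.48+0.40)/2 × 0.5 = 0.22
  Sum = 81.89625 µg/mL·h
oral tablet tail: 0.40/0.396 = 1.010; AUC_ev,0→∞ = 81.89625 + 1.010 = 82.90625 µg/mL·h
F = (AUC_ev/D_ev)/(AUC_iv/D_iv) = (82.90625/500)/(91.05175/250) = 0.1658125/0.364207 = 0.4553

F = 0.455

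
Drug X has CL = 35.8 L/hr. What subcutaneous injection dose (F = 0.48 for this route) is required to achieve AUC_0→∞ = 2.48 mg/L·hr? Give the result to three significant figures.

Dose = CL × AUC_0→∞ / F
     = 35.8 × 2.48 / 0.48 = 184.967 mg

Dose = 185 mg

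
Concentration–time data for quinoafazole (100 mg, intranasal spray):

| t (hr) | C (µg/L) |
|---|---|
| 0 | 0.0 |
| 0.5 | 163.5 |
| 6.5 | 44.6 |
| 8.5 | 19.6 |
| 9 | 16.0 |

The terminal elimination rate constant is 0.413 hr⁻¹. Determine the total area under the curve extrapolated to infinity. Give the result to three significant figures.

AUC = 777 µg/L·hr

Trapezoidal AUC_0→9:
  [0→0.5]: (0.0+163.5)/2 × 0.5 = 40.875
  [0.5→6.5]: (163.5+44.6)/2 × 6 = 624.3
  [6.5→8.5]: (44.6+19.6)/2 × 2 = 64.2
  [8.5→9]: (19.6+16.0)/2 × 0.5 = 8.9
  Sum = 738.275 µg/L·hr
Extrapolated tail: C_last / k_e = 16.0 / 0.413 = 38.741
AUC_0→∞ = 738.275 + 38.741 = 777.016 µg/L·hr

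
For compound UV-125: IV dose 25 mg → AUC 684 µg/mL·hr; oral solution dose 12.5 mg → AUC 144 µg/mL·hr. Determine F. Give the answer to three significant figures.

F = 0.421

F = (AUC_ev / D_ev) / (AUC_iv / D_iv)
  = (144/12.5) / (684/25)
  = 11.52 / 27.36 = 0.4211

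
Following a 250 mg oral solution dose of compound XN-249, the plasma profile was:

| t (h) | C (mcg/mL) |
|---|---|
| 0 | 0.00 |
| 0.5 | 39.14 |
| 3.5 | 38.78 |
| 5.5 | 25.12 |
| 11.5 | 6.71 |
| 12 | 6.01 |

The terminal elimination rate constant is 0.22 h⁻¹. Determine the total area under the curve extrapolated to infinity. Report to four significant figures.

Trapezoidal AUC_0→12:
  [0→0.5]: (0.00+39.14)/2 × 0.5 = 9.785
  [0.5→3.5]: (39.14+38.78)/2 × 3 = 116.88
  [3.5→5.5]: (38.78+25.12)/2 × 2 = 63.9
  [5.5→11.5]: (25.12+6.71)/2 × 6 = 95.49
  [11.5→12]: (6.71+6.01)/2 × 0.5 = 3.18
  Sum = 289.235 mcg/mL·h
Extrapolated tail: C_last / k_e = 6.01 / 0.22 = 27.318
AUC_0→∞ = 289.235 + 27.318 = 316.553 mcg/mL·h

AUC = 316.6 mcg/mL·h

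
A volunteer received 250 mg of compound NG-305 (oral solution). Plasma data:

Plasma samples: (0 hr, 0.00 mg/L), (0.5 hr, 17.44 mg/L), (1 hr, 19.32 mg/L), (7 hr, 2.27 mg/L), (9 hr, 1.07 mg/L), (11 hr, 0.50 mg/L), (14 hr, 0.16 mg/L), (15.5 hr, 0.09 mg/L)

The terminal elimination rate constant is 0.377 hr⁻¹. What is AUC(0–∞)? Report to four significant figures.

Trapezoidal AUC_0→15.5:
  [0→0.5]: (0.00+17.44)/2 × 0.5 = 4.36
  [0.5→1]: (17.44+19.32)/2 × 0.5 = 9.19
  [1→7]: (19.32+2.27)/2 × 6 = 64.77
  [7→9]: (2.27+1.07)/2 × 2 = 3.34
  [9→11]: (1.07+0.50)/2 × 2 = 1.57
  [11→14]: (0.50+0.16)/2 × 3 = 0.99
  [14→15.5]: (0.16+0.09)/2 × 1.5 = 0.1875
  Sum = 84.4075 mg/L·hr
Extrapolated tail: C_last / k_e = 0.09 / 0.377 = 0.239
AUC_0→∞ = 84.4075 + 0.239 = 84.6465 mg/L·hr

AUC = 84.65 mg/L·hr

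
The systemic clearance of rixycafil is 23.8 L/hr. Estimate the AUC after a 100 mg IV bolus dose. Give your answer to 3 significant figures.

AUC_0→∞ = Dose_iv / CL
        = 100 / 23.8 = 4.20168 mg/L·hr

AUC = 4.20 mg/L·hr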